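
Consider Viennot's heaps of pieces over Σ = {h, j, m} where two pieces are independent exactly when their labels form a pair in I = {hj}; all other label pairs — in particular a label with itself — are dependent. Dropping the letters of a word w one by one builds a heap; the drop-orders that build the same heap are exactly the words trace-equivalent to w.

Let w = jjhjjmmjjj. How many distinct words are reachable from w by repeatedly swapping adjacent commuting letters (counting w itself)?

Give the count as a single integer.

0(j) covers ∅
1(j) covers 0:j
2(h) covers ∅
3(j) covers 1:j
4(j) covers 3:j
5(m) covers 2:h, 4:j
6(m) covers 5:m
7(j) covers 6:m
8(j) covers 7:j
9(j) covers 8:j
floor of heap: 0:j, 2:h
completions by unplaced set U, small U first (add the entries for U minus each lowest piece of U):
  |U|=1: {9}:1
  |U|=2: {8,9}:1
  |U|=3: {7,8,9}:1
  |U|=4: {6,7,8,9}:1
  |U|=5: {5,6,7,8,9}:1
  |U|=6: {2,5,6,7,8,9}:1  {4,5,6,7,8,9}:1
  |U|=7: {2,4,5,6,7,8,9}:2  {3,4,5,6,7,8,9}:1
  |U|=8: {1,3,4,5,6,7,8,9}:1  {2,3,4,5,6,7,8,9}:3
  start at 0(j): 4
  start at 2(h): 1
sum over floor = 5

5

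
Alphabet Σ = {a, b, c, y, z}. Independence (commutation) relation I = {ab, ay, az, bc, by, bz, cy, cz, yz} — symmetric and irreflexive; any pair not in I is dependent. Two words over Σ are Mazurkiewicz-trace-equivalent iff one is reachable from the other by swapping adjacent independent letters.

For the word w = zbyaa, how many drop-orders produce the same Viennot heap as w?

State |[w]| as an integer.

60

drop 0:z onto floor
drop 1:b onto floor
drop 2:y onto floor
drop 3:a onto floor
drop 4:a onto {3:a}
ground layer = {0:z, 1:b, 2:y, 3:a}
drop-orders for the pieces not yet dropped (sum over which currently-grounded one goes next):
  1 to go: {0} 1  {1} 1  {2} 1  {4} 1
  2 to go: {0,1} 2  {0,2} 2  {0,4} 2  {1,2} 2  {1,4} 2  {2,4} 2  {3,4} 1
  3 to go: {0,1,2} 6  {0,1,4} 6  {0,2,4} 6  {0,3,4} 3  {1,2,4} 6  {1,3,4} 3  {2,3,4} 3
  if 0:z drops first: 12 orders
  if 1:b drops first: 12 orders
  if 2:y drops first: 12 orders
  if 3:a drops first: 24 orders
heap linearizations: 60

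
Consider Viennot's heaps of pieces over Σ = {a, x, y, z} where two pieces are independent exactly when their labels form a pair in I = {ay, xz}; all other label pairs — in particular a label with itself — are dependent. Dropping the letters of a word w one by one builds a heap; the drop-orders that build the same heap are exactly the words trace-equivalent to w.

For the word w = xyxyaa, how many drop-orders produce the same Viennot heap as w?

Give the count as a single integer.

piece 0:x — minimal
piece 1:y rests on {0:x}
piece 2:x rests on {1:y}
piece 3:y rests on {2:x}
piece 4:a rests on {2:x}
piece 5:a rests on {4:a}
minimal pieces: {0:x}
ways to finish when only these pieces remain (= sum over removing one remaining piece with nothing left below it):
  1 left: {3}→1  {5}→1
  2 left: {3,5}→2  {4,5}→1
  3 left: {3,4,5}→3
  4 left: {2,3,4,5}→3
  placing 0:x first → 3 extensions

3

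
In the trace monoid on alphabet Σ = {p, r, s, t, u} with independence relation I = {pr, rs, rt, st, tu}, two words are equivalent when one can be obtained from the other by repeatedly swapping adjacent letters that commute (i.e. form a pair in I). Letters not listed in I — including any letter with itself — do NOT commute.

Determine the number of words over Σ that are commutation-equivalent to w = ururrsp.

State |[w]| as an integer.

drop 0:u onto floor
drop 1:r onto {0:u}
drop 2:u onto {1:r}
drop 3:r onto {2:u}
drop 4:r onto {3:r}
drop 5:s onto {2:u}
drop 6:p onto {5:s}
ground layer = {0:u}
drop-orders for the pieces not yet dropped (sum over which currently-grounded one goes next):
  1 to go: {4} 1  {6} 1
  2 to go: {3,4} 1  {4,6} 2  {5,6} 1
  3 to go: {3,4,6} 3  {4,5,6} 3
  4 to go: {3,4,5,6} 6
  5 to go: {2,3,4,5,6} 6
  if 0:u drops first: 6 orders

6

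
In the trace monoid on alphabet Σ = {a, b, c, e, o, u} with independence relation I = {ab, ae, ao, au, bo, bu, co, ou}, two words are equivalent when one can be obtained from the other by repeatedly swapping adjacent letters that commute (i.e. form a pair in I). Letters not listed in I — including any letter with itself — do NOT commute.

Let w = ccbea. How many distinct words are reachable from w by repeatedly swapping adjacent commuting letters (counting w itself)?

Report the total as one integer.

#0=c has no predecessor
#1=c depends on [0:c]
#2=b depends on [1:c]
#3=e depends on [2:b]
#4=a depends on [1:c]
sources: [0:c]
N(rest) = Σ N(rest − s) over sources s of rest; N(one piece) = 1:
  size 1 → [3]=1  [4]=1
  size 2 → [2,3]=1  [3,4]=2
  size 3 → [2,3,4]=3
  first=0(c) contributes 3

3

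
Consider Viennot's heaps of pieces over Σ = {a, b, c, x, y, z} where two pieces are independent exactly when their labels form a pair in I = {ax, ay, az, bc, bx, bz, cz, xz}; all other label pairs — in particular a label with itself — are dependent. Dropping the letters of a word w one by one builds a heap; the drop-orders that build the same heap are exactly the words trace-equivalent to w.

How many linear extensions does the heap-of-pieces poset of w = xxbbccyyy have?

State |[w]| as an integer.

piece 0:x — minimal
piece 1:x rests on {0:x}
piece 2:b — minimal
piece 3:b rests on {2:b}
piece 4:c rests on {1:x}
piece 5:c rests on {4:c}
piece 6:y rests on {3:b, 5:c}
piece 7:y rests on {6:y}
piece 8:y rests on {7:y}
minimal pieces: {0:x, 2:b}
ways to finish when only these pieces remain (= sum over removing one remaining piece with nothing left below it):
  1 left: {8}→1
  2 left: {7,8}→1
  3 left: {6,7,8}→1
  4 left: {3,6,7,8}→1  {5,6,7,8}→1
  5 left: {2,3,6,7,8}→1  {3,5,6,7,8}→2  {4,5,6,7,8}→1
  6 left: {1,4,5,6,7,8}→1  {2,3,5,6,7,8}→3  {3,4,5,6,7,8}→3
  7 left: {0,1,4,5,6,7,8}→1  {1,3,4,5,6,7,8}→4  {2,3,4,5,6,7,8}→6
  placing 0:x first → 10 extensions
  placing 2:b first → 5 extensions
total linear extensions = 15

15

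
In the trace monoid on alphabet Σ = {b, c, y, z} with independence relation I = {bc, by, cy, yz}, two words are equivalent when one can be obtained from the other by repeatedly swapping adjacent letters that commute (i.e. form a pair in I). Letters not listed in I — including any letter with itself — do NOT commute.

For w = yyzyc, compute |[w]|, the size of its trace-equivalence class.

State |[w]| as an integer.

10

#0=y has no predecessor
#1=y depends on [0:y]
#2=z has no predecessor
#3=y depends on [1:y]
#4=c depends on [2:z]
sources: [0:y, 2:z]
N(rest) = Σ N(rest − s) over sources s of rest; N(one piece) = 1:
  size 1 → [3]=1  [4]=1
  size 2 → [1,3]=1  [2,4]=1  [3,4]=2
  size 3 → [0,1,3]=1  [1,3,4]=3  [2,3,4]=3
  first=0(y) contributes 6
  first=2(z) contributes 4
|[w]| = 10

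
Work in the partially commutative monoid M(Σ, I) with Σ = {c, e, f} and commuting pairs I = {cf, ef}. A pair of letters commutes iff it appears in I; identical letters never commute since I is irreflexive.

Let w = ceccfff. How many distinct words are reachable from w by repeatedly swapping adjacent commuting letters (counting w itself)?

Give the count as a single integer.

drop 0:c onto floor
drop 1:e onto {0:c}
drop 2:c onto {1:e}
drop 3:c onto {2:c}
drop 4:f onto floor
drop 5:f onto {4:f}
drop 6:f onto {5:f}
ground layer = {0:c, 4:f}
drop-orders for the pieces not yet dropped (sum over which currently-grounded one goes next):
  1 to go: {3} 1  {6} 1
  2 to go: {2,3} 1  {3,6} 2  {5,6} 1
  3 to go: {1,2,3} 1  {2,3,6} 3  {3,5,6} 3  {4,5,6} 1
  4 to go: {0,1,2,3} 1  {1,2,3,6} 4  {2,3,5,6} 6  {3,4,5,6} 4
  5 to go: {0,1,2,3,6} 5  {1,2,3,5,6} 10  {2,3,4,5,6} 10
  if 0:c drops first: 20 orders
  if 4:f drops first: 15 orders
heap linearizations: 35

35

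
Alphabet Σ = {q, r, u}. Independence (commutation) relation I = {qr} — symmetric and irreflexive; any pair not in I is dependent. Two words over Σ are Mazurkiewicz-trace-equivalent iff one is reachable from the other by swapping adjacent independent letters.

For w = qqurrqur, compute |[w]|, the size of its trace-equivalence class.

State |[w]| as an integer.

3

piece 0:q — minimal
piece 1:q rests on {0:q}
piece 2:u rests on {1:q}
piece 3:r rests on {2:u}
piece 4:r rests on {3:r}
piece 5:q rests on {2:u}
piece 6:u rests on {4:r, 5:q}
piece 7:r rests on {6:u}
minimal pieces: {0:q}
ways to finish when only these pieces remain (= sum over removing one remaining piece with nothing left below it):
  1 left: {7}→1
  2 left: {6,7}→1
  3 left: {4,6,7}→1  {5,6,7}→1
  4 left: {3,4,6,7}→1  {4,5,6,7}→2
  5 left: {3,4,5,6,7}→3
  6 left: {2,3,4,5,6,7}→3
  placing 0:q first → 3 extensions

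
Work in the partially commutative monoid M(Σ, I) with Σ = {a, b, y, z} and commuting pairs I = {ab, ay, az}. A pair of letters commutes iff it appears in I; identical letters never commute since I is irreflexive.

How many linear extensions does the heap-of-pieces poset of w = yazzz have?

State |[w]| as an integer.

drop 0:y onto floor
drop 1:a onto floor
drop 2:z onto {0:y}
drop 3:z onto {2:z}
drop 4:z onto {3:z}
ground layer = {0:y, 1:a}
drop-orders for the pieces not yet dropped (sum over which currently-grounded one goes next):
  1 to go: {1} 1  {4} 1
  2 to go: {1,4} 2  {3,4} 1
  3 to go: {1,3,4} 3  {2,3,4} 1
  if 0:y drops first: 4 orders
  if 1:a drops first: 1 orders
heap linearizations: 5

5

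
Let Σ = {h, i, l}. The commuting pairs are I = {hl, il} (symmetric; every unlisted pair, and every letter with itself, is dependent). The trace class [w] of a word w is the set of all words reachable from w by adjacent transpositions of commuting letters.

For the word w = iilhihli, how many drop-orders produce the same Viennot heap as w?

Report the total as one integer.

28

drop 0:i onto floor
drop 1:i onto {0:i}
drop 2:l onto floor
drop 3:h onto {1:i}
drop 4:i onto {3:h}
drop 5:h onto {4:i}
drop 6:l onto {2:l}
drop 7:i onto {5:h}
ground layer = {0:i, 2:l}
drop-orders for the pieces not yet dropped (sum over which currently-grounded one goes next):
  1 to go: {6} 1  {7} 1
  2 to go: {2,6} 1  {5,7} 1  {6,7} 2
  3 to go: {2,6,7} 3  {4,5,7} 1  {5,6,7} 3
  4 to go: {2,5,6,7} 6  {3,4,5,7} 1  {4,5,6,7} 4
  5 to go: {1,3,4,5,7} 1  {2,4,5,6,7} 10  {3,4,5,6,7} 5
  6 to go: {0,1,3,4,5,7} 1  {1,3,4,5,6,7} 6  {2,3,4,5,6,7} 15
  if 0:i drops first: 21 orders
  if 2:l drops first: 7 orders
heap linearizations: 28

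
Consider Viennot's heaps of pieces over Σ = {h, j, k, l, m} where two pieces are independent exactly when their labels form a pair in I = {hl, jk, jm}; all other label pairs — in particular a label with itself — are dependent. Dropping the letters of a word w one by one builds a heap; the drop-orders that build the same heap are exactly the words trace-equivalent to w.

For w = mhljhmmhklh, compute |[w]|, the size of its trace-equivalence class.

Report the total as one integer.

4

0(m) covers ∅
1(h) covers 0:m
2(l) covers 0:m
3(j) covers 1:h, 2:l
4(h) covers 3:j
5(m) covers 4:h
6(m) covers 5:m
7(h) covers 6:m
8(k) covers 7:h
9(l) covers 8:k
10(h) covers 8:k
floor of heap: 0:m
completions by unplaced set U, small U first (add the entries for U minus each lowest piece of U):
  |U|=1: {9}:1  {10}:1
  |U|=2: {9,10}:2
  |U|=3: {8,9,10}:2
  |U|=4: {7,8,9,10}:2
  |U|=5: {6,7,8,9,10}:2
  |U|=6: {5,6,7,8,9,10}:2
  |U|=7: {4,5,6,7,8,9,10}:2
  |U|=8: {3,4,5,6,7,8,9,10}:2
  |U|=9: {1,3,4,5,6,7,8,9,10}:2  {2,3,4,5,6,7,8,9,10}:2
  start at 0(m): 4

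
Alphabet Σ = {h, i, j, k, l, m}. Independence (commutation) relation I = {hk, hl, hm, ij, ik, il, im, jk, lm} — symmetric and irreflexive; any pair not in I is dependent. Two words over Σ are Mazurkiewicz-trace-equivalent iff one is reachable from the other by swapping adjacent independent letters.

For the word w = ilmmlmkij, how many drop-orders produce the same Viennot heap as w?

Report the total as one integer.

720

drop 0:i onto floor
drop 1:l onto floor
drop 2:m onto floor
drop 3:m onto {2:m}
drop 4:l onto {1:l}
drop 5:m onto {3:m}
drop 6:k onto {4:l, 5:m}
drop 7:i onto {0:i}
drop 8:j onto {4:l, 5:m}
ground layer = {0:i, 1:l, 2:m}
drop-orders for the pieces not yet dropped (sum over which currently-grounded one goes next):
  1 to go: {6} 1  {7} 1  {8} 1
  2 to go: {0,7} 1  {6,7} 2  {6,8} 2  {7,8} 2
  3 to go: {0,6,7} 3  {0,7,8} 3  {4,6,8} 2  {5,6,8} 2  {6,7,8} 6
  4 to go: {0,6,7,8} 12  {1,4,6,8} 2  {3,5,6,8} 2  {4,5,6,8} 4  {4,6,7,8} 8  {5,6,7,8} 8
  5 to go: {0,4,6,7,8} 20  {0,5,6,7,8} 20  {1,4,5,6,8} 6  {1,4,6,7,8} 10  {2,3,5,6,8} 2  {3,4,5,6,8} 6  {3,5,6,7,8} 10  {4,5,6,7,8} 20
  6 to go: {0,1,4,6,7,8} 30  {0,3,5,6,7,8} 30  {0,4,5,6,7,8} 60  {1,3,4,5,6,8} 12  {1,4,5,6,7,8} 36  {2,3,4,5,6,8} 8  {2,3,5,6,7,8} 12  {3,4,5,6,7,8} 36
  7 to go: {0,1,4,5,6,7,8} 126  {0,2,3,5,6,7,8} 42  {0,3,4,5,6,7,8} 126  {1,2,3,4,5,6,8} 20  {1,3,4,5,6,7,8} 84  {2,3,4,5,6,7,8} 56
  if 0:i drops first: 160 orders
  if 1:l drops first: 224 orders
  if 2:m drops first: 336 orders
heap linearizations: 720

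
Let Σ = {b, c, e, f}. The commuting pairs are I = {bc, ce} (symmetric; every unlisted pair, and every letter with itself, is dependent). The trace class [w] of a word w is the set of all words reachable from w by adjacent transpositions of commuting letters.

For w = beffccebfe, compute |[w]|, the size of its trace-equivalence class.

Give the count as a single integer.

6

piece 0:b — minimal
piece 1:e rests on {0:b}
piece 2:f rests on {1:e}
piece 3:f rests on {2:f}
piece 4:c rests on {3:f}
piece 5:c rests on {4:c}
piece 6:e rests on {3:f}
piece 7:b rests on {6:e}
piece 8:f rests on {5:c, 7:b}
piece 9:e rests on {8:f}
minimal pieces: {0:b}
ways to finish when only these pieces remain (= sum over removing one remaining piece with nothing left below it):
  1 left: {9}→1
  2 left: {8,9}→1
  3 left: {5,8,9}→1  {7,8,9}→1
  4 left: {4,5,8,9}→1  {5,7,8,9}→2  {6,7,8,9}→1
  5 left: {4,5,7,8,9}→3  {5,6,7,8,9}→3
  6 left: {4,5,6,7,8,9}→6
  7 left: {3,4,5,6,7,8,9}→6
  8 left: {2,3,4,5,6,7,8,9}→6
  placing 0:b first → 6 extensions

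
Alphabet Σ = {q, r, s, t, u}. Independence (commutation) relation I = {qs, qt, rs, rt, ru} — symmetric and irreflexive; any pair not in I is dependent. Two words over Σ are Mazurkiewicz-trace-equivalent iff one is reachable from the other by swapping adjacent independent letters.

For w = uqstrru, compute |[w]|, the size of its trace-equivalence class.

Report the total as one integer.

19

#0=u has no predecessor
#1=q depends on [0:u]
#2=s depends on [0:u]
#3=t depends on [2:s]
#4=r depends on [1:q]
#5=r depends on [4:r]
#6=u depends on [1:q, 3:t]
sources: [0:u]
N(rest) = Σ N(rest − s) over sources s of rest; N(one piece) = 1:
  size 1 → [5]=1  [6]=1
  size 2 → [3,6]=1  [4,5]=1  [5,6]=2
  size 3 → [2,3,6]=1  [3,5,6]=3  [4,5,6]=3
  size 4 → [1,4,5,6]=3  [2,3,5,6]=4  [3,4,5,6]=6
  size 5 → [1,3,4,5,6]=9  [2,3,4,5,6]=10
  first=0(u) contributes 19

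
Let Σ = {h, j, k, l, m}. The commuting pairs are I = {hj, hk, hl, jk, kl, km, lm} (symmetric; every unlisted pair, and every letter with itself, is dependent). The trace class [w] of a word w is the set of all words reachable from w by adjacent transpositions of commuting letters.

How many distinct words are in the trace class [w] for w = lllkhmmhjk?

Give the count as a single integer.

0(l) covers ∅
1(l) covers 0:l
2(l) covers 1:l
3(k) covers ∅
4(h) covers ∅
5(m) covers 4:h
6(m) covers 5:m
7(h) covers 6:m
8(j) covers 2:l, 6:m
9(k) covers 3:k
floor of heap: 0:l, 3:k, 4:h
completions by unplaced set U, small U first (add the entries for U minus each lowest piece of U):
  |U|=1: {7}:1  {8}:1  {9}:1
  |U|=2: {2,8}:1  {3,9}:1  {7,8}:2  {7,9}:2  {8,9}:2
  |U|=3: {1,2,8}:1  {2,7,8}:3  {2,8,9}:3  {3,7,9}:3  {3,8,9}:3  {6,7,8}:2  {7,8,9}:6
  |U|=4: {0,1,2,8}:1  {1,2,7,8}:4  {1,2,8,9}:4  {2,3,8,9}:6  {2,6,7,8}:5  {2,7,8,9}:12  {3,7,8,9}:12  {5,6,7,8}:2  {6,7,8,9}:8
  |U|=5: {0,1,2,7,8}:5  {0,1,2,8,9}:5  {1,2,3,8,9}:10  {1,2,6,7,8}:9  {1,2,7,8,9}:20  {2,3,7,8,9}:30  {2,5,6,7,8}:7  {2,6,7,8,9}:25  {3,6,7,8,9}:20  {4,5,6,7,8}:2  {5,6,7,8,9}:10
  |U|=6: {0,1,2,3,8,9}:15  {0,1,2,6,7,8}:14  {0,1,2,7,8,9}:30  {1,2,3,7,8,9}:60  {1,2,5,6,7,8}:16  {1,2,6,7,8,9}:54  {2,3,6,7,8,9}:75  {2,4,5,6,7,8}:9  {2,5,6,7,8,9}:42  {3,5,6,7,8,9}:30  {4,5,6,7,8,9}:12
  |U|=7: {0,1,2,3,7,8,9}:105  {0,1,2,5,6,7,8}:30  {0,1,2,6,7,8,9}:98  {1,2,3,6,7,8,9}:189  {1,2,4,5,6,7,8}:25  {1,2,5,6,7,8,9}:112  {2,3,5,6,7,8,9}:147  {2,4,5,6,7,8,9}:63  {3,4,5,6,7,8,9}:42
  |U|=8: {0,1,2,3,6,7,8,9}:392  {0,1,2,4,5,6,7,8}:55  {0,1,2,5,6,7,8,9}:240  {1,2,3,5,6,7,8,9}:448  {1,2,4,5,6,7,8,9}:200  {2,3,4,5,6,7,8,9}:252
  start at 0(l): 900
  start at 3(k): 495
  start at 4(h): 1080
sum over floor = 2475

2475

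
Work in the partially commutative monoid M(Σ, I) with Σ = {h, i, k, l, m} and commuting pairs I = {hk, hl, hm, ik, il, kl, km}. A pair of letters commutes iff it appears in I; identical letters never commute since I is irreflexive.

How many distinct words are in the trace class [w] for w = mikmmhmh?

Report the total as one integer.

80

#0=m has no predecessor
#1=i depends on [0:m]
#2=k has no predecessor
#3=m depends on [1:i]
#4=m depends on [3:m]
#5=h depends on [1:i]
#6=m depends on [4:m]
#7=h depends on [5:h]
sources: [0:m, 2:k]
N(rest) = Σ N(rest − s) over sources s of rest; N(one piece) = 1:
  size 1 → [2]=1  [6]=1  [7]=1
  size 2 → [2,6]=2  [2,7]=2  [4,6]=1  [5,7]=1  [6,7]=2
  size 3 → [2,4,6]=3  [2,5,7]=3  [2,6,7]=6  [3,4,6]=1  [4,6,7]=3  [5,6,7]=3
  size 4 → [2,3,4,6]=4  [2,4,6,7]=12  [2,5,6,7]=12  [3,4,6,7]=4  [4,5,6,7]=6
  size 5 → [2,3,4,6,7]=20  [2,4,5,6,7]=30  [3,4,5,6,7]=10
  size 6 → [1,3,4,5,6,7]=10  [2,3,4,5,6,7]=60
  first=0(m) contributes 70
  first=2(k) contributes 10
|[w]| = 80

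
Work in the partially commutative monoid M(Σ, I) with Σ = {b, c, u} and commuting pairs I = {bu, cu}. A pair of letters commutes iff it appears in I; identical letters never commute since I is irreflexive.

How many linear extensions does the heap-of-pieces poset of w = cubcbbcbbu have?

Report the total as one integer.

45

drop 0:c onto floor
drop 1:u onto floor
drop 2:b onto {0:c}
drop 3:c onto {2:b}
drop 4:b onto {3:c}
drop 5:b onto {4:b}
drop 6:c onto {5:b}
drop 7:b onto {6:c}
drop 8:b onto {7:b}
drop 9:u onto {1:u}
ground layer = {0:c, 1:u}
drop-orders for the pieces not yet dropped (sum over which currently-grounded one goes next):
  1 to go: {8} 1  {9} 1
  2 to go: {1,9} 1  {7,8} 1  {8,9} 2
  3 to go: {1,8,9} 3  {6,7,8} 1  {7,8,9} 3
  4 to go: {1,7,8,9} 6  {5,6,7,8} 1  {6,7,8,9} 4
  5 to go: {1,6,7,8,9} 10  {4,5,6,7,8} 1  {5,6,7,8,9} 5
  6 to go: {1,5,6,7,8,9} 15  {3,4,5,6,7,8} 1  {4,5,6,7,8,9} 6
  7 to go: {1,4,5,6,7,8,9} 21  {2,3,4,5,6,7,8} 1  {3,4,5,6,7,8,9} 7
  8 to go: {0,2,3,4,5,6,7,8} 1  {1,3,4,5,6,7,8,9} 28  {2,3,4,5,6,7,8,9} 8
  if 0:c drops first: 36 orders
  if 1:u drops first: 9 orders
heap linearizations: 45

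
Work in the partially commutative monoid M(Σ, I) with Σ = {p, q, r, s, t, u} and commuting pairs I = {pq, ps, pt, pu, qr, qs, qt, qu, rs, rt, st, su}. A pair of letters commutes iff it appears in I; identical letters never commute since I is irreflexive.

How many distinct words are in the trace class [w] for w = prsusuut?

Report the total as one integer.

piece 0:p — minimal
piece 1:r rests on {0:p}
piece 2:s — minimal
piece 3:u rests on {1:r}
piece 4:s rests on {2:s}
piece 5:u rests on {3:u}
piece 6:u rests on {5:u}
piece 7:t rests on {6:u}
minimal pieces: {0:p, 2:s}
ways to finish when only these pieces remain (= sum over removing one remaining piece with nothing left below it):
  1 left: {4}→1  {7}→1
  2 left: {2,4}→1  {4,7}→2  {6,7}→1
  3 left: {2,4,7}→3  {4,6,7}→3  {5,6,7}→1
  4 left: {2,4,6,7}→6  {3,5,6,7}→1  {4,5,6,7}→4
  5 left: {1,3,5,6,7}→1  {2,4,5,6,7}→10  {3,4,5,6,7}→5
  6 left: {0,1,3,5,6,7}→1  {1,3,4,5,6,7}→6  {2,3,4,5,6,7}→15
  placing 0:p first → 21 extensions
  placing 2:s first → 7 extensions
total linear extensions = 28

28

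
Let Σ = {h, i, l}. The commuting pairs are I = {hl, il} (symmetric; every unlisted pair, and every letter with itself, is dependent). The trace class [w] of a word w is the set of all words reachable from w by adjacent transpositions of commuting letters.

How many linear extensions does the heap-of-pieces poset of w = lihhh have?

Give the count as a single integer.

drop 0:l onto floor
drop 1:i onto floor
drop 2:h onto {1:i}
drop 3:h onto {2:h}
drop 4:h onto {3:h}
ground layer = {0:l, 1:i}
drop-orders for the pieces not yet dropped (sum over which currently-grounded one goes next):
  1 to go: {0} 1  {4} 1
  2 to go: {0,4} 2  {3,4} 1
  3 to go: {0,3,4} 3  {2,3,4} 1
  if 0:l drops first: 1 orders
  if 1:i drops first: 4 orders
heap linearizations: 5

5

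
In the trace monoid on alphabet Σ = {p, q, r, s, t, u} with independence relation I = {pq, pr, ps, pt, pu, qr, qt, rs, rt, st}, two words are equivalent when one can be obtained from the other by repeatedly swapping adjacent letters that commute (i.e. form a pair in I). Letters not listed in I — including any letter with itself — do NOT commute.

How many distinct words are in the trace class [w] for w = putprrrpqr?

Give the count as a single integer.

drop 0:p onto floor
drop 1:u onto floor
drop 2:t onto {1:u}
drop 3:p onto {0:p}
drop 4:r onto {1:u}
drop 5:r onto {4:r}
drop 6:r onto {5:r}
drop 7:p onto {3:p}
drop 8:q onto {1:u}
drop 9:r onto {6:r}
ground layer = {0:p, 1:u}
drop-orders for the pieces not yet dropped (sum over which currently-grounded one goes next):
  1 to go: {2} 1  {7} 1  {8} 1  {9} 1
  2 to go: {2,7} 2  {2,8} 2  {2,9} 2  {3,7} 1  {6,9} 1  {7,8} 2  {7,9} 2  {8,9} 2
  3 to go: {0,3,7} 1  {2,3,7} 3  {2,6,9} 3  {2,7,8} 6  {2,7,9} 6  {2,8,9} 6  {3,7,8} 3  {3,7,9} 3  {5,6,9} 1  {6,7,9} 3  {6,8,9} 3  {7,8,9} 6
  4 to go: {0,2,3,7} 4  {0,3,7,8} 4  {0,3,7,9} 4  {2,3,7,8} 12  {2,3,7,9} 12  {2,5,6,9} 4  {2,6,7,9} 12  {2,6,8,9} 12  {2,7,8,9} 24  {3,6,7,9} 6  {3,7,8,9} 12  {4,5,6,9} 1  {5,6,7,9} 4  {5,6,8,9} 4  {6,7,8,9} 12
  5 to go: {0,2,3,7,8} 20  {0,2,3,7,9} 20  {0,3,6,7,9} 10  {0,3,7,8,9} 20  {2,3,6,7,9} 30  {2,3,7,8,9} 60  {2,4,5,6,9} 5  {2,5,6,7,9} 20  {2,5,6,8,9} 20  {2,6,7,8,9} 60  {3,5,6,7,9} 10  {3,6,7,8,9} 30  {4,5,6,7,9} 5  {4,5,6,8,9} 5  {5,6,7,8,9} 20
  6 to go: {0,2,3,6,7,9} 60  {0,2,3,7,8,9} 120  {0,3,5,6,7,9} 20  {0,3,6,7,8,9} 60  {2,3,5,6,7,9} 60  {2,3,6,7,8,9} 180  {2,4,5,6,7,9} 30  {2,4,5,6,8,9} 30  {2,5,6,7,8,9} 120  {3,4,5,6,7,9} 15  {3,5,6,7,8,9} 60  {4,5,6,7,8,9} 30
  7 to go: {0,2,3,5,6,7,9} 140  {0,2,3,6,7,8,9} 420  {0,3,4,5,6,7,9} 35  {0,3,5,6,7,8,9} 140  {1,2,4,5,6,8,9} 30  {2,3,4,5,6,7,9} 105  {2,3,5,6,7,8,9} 420  {2,4,5,6,7,8,9} 210  {3,4,5,6,7,8,9} 105
  8 to go: {0,2,3,4,5,6,7,9} 280  {0,2,3,5,6,7,8,9} 1120  {0,3,4,5,6,7,8,9} 280  {1,2,4,5,6,7,8,9} 240  {2,3,4,5,6,7,8,9} 840
  if 0:p drops first: 1080 orders
  if 1:u drops first: 2520 orders
heap linearizations: 3600

3600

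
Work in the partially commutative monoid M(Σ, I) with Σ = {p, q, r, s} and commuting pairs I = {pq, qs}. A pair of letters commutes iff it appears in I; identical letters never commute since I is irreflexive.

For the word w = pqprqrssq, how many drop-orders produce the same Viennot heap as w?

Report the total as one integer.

9

piece 0:p — minimal
piece 1:q — minimal
piece 2:p rests on {0:p}
piece 3:r rests on {1:q, 2:p}
piece 4:q rests on {3:r}
piece 5:r rests on {4:q}
piece 6:s rests on {5:r}
piece 7:s rests on {6:s}
piece 8:q rests on {5:r}
minimal pieces: {0:p, 1:q}
ways to finish when only these pieces remain (= sum over removing one remaining piece with nothing left below it):
  1 left: {7}→1  {8}→1
  2 left: {6,7}→1  {7,8}→2
  3 left: {6,7,8}→3
  4 left: {5,6,7,8}→3
  5 left: {4,5,6,7,8}→3
  6 left: {3,4,5,6,7,8}→3
  7 left: {1,3,4,5,6,7,8}→3  {2,3,4,5,6,7,8}→3
  placing 0:p first → 6 extensions
  placing 1:q first → 3 extensions
total linear extensions = 9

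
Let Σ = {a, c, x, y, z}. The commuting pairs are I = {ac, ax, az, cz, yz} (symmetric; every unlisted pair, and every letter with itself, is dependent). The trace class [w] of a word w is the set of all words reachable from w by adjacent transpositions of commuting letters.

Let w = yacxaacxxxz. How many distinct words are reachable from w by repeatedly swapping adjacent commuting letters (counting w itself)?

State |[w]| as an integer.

piece 0:y — minimal
piece 1:a rests on {0:y}
piece 2:c rests on {0:y}
piece 3:x rests on {2:c}
piece 4:a rests on {1:a}
piece 5:a rests on {4:a}
piece 6:c rests on {3:x}
piece 7:x rests on {6:c}
piece 8:x rests on {7:x}
piece 9:x rests on {8:x}
piece 10:z rests on {9:x}
minimal pieces: {0:y}
ways to finish when only these pieces remain (= sum over removing one remaining piece with nothing left below it):
  1 left: {5}→1  {10}→1
  2 left: {4,5}→1  {5,10}→2  {9,10}→1
  3 left: {1,4,5}→1  {4,5,10}→3  {5,9,10}→3  {8,9,10}→1
  4 left: {1,4,5,10}→4  {4,5,9,10}→6  {5,8,9,10}→4  {7,8,9,10}→1
  5 left: {1,4,5,9,10}→10  {4,5,8,9,10}→10  {5,7,8,9,10}→5  {6,7,8,9,10}→1
  6 left: {1,4,5,8,9,10}→20  {3,6,7,8,9,10}→1  {4,5,7,8,9,10}→15  {5,6,7,8,9,10}→6
  7 left: {1,4,5,7,8,9,10}→35  {2,3,6,7,8,9,10}→1  {3,5,6,7,8,9,10}→7  {4,5,6,7,8,9,10}→21
  8 left: {1,4,5,6,7,8,9,10}→56  {2,3,5,6,7,8,9,10}→8  {3,4,5,6,7,8,9,10}→28
  9 left: {1,3,4,5,6,7,8,9,10}→84  {2,3,4,5,6,7,8,9,10}→36
  placing 0:y first → 120 extensions

120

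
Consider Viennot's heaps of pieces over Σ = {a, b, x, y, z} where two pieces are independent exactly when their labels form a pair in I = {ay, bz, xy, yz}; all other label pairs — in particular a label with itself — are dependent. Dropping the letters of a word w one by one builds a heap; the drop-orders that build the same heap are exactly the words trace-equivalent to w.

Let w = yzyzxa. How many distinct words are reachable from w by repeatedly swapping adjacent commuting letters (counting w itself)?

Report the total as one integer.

#0=y has no predecessor
#1=z has no predecessor
#2=y depends on [0:y]
#3=z depends on [1:z]
#4=x depends on [3:z]
#5=a depends on [4:x]
sources: [0:y, 1:z]
N(rest) = Σ N(rest − s) over sources s of rest; N(one piece) = 1:
  size 1 → [2]=1  [5]=1
  size 2 → [0,2]=1  [2,5]=2  [4,5]=1
  size 3 → [0,2,5]=3  [2,4,5]=3  [3,4,5]=1
  size 4 → [0,2,4,5]=6  [1,3,4,5]=1  [2,3,4,5]=4
  first=0(y) contributes 5
  first=1(z) contributes 10
|[w]| = 15

15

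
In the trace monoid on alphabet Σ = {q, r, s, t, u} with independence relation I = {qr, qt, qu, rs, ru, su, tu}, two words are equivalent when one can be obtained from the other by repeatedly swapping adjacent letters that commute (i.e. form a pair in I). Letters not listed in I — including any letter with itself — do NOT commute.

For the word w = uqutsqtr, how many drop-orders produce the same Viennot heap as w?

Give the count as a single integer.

168

#0=u has no predecessor
#1=q has no predecessor
#2=u depends on [0:u]
#3=t has no predecessor
#4=s depends on [1:q, 3:t]
#5=q depends on [4:s]
#6=t depends on [4:s]
#7=r depends on [6:t]
sources: [0:u, 1:q, 3:t]
N(rest) = Σ N(rest − s) over sources s of rest; N(one piece) = 1:
  size 1 → [2]=1  [5]=1  [7]=1
  size 2 → [0,2]=1  [2,5]=2  [2,7]=2  [5,7]=2  [6,7]=1
  size 3 → [0,2,5]=3  [0,2,7]=3  [2,5,7]=6  [2,6,7]=3  [5,6,7]=3
  size 4 → [0,2,5,7]=12  [0,2,6,7]=6  [2,5,6,7]=12  [4,5,6,7]=3
  size 5 → [0,2,5,6,7]=30  [1,4,5,6,7]=3  [2,4,5,6,7]=15  [3,4,5,6,7]=3
  size 6 → [0,2,4,5,6,7]=45  [1,2,4,5,6,7]=18  [1,3,4,5,6,7]=6  [2,3,4,5,6,7]=18
  first=0(u) contributes 42
  first=1(q) contributes 63
  first=3(t) contributes 63
|[w]| = 168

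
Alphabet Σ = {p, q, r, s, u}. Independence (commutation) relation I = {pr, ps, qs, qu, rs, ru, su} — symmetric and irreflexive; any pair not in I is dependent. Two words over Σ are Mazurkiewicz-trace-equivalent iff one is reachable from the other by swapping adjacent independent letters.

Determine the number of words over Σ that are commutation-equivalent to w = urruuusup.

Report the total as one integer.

252

drop 0:u onto floor
drop 1:r onto floor
drop 2:r onto {1:r}
drop 3:u onto {0:u}
drop 4:u onto {3:u}
drop 5:u onto {4:u}
drop 6:s onto floor
drop 7:u onto {5:u}
drop 8:p onto {7:u}
ground layer = {0:u, 1:r, 6:s}
drop-orders for the pieces not yet dropped (sum over which currently-grounded one goes next):
  1 to go: {2} 1  {6} 1  {8} 1
  2 to go: {1,2} 1  {2,6} 2  {2,8} 2  {6,8} 2  {7,8} 1
  3 to go: {1,2,6} 3  {1,2,8} 3  {2,6,8} 6  {2,7,8} 3  {5,7,8} 1  {6,7,8} 3
  4 to go: {1,2,6,8} 12  {1,2,7,8} 6  {2,5,7,8} 4  {2,6,7,8} 12  {4,5,7,8} 1  {5,6,7,8} 4
  5 to go: {1,2,5,7,8} 10  {1,2,6,7,8} 30  {2,4,5,7,8} 5  {2,5,6,7,8} 20  {3,4,5,7,8} 1  {4,5,6,7,8} 5
  6 to go: {0,3,4,5,7,8} 1  {1,2,4,5,7,8} 15  {1,2,5,6,7,8} 60  {2,3,4,5,7,8} 6  {2,4,5,6,7,8} 30  {3,4,5,6,7,8} 6
  7 to go: {0,2,3,4,5,7,8} 7  {0,3,4,5,6,7,8} 7  {1,2,3,4,5,7,8} 21  {1,2,4,5,6,7,8} 105  {2,3,4,5,6,7,8} 42
  if 0:u drops first: 168 orders
  if 1:r drops first: 56 orders
  if 6:s drops first: 28 orders
heap linearizations: 252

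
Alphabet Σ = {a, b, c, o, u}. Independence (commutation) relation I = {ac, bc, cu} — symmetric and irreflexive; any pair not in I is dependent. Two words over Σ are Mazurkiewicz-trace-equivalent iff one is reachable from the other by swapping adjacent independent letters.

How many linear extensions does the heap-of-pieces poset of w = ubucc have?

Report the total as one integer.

10

#0=u has no predecessor
#1=b depends on [0:u]
#2=u depends on [1:b]
#3=c has no predecessor
#4=c depends on [3:c]
sources: [0:u, 3:c]
N(rest) = Σ N(rest − s) over sources s of rest; N(one piece) = 1:
  size 1 → [2]=1  [4]=1
  size 2 → [1,2]=1  [2,4]=2  [3,4]=1
  size 3 → [0,1,2]=1  [1,2,4]=3  [2,3,4]=3
  first=0(u) contributes 6
  first=3(c) contributes 4
|[w]| = 10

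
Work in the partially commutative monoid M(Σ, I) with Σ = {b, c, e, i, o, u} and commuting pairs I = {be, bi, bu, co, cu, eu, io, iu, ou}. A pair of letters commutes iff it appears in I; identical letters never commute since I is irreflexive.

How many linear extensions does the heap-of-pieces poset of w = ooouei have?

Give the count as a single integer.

6

0(o) covers ∅
1(o) covers 0:o
2(o) covers 1:o
3(u) covers ∅
4(e) covers 2:o
5(i) covers 4:e
floor of heap: 0:o, 3:u
completions by unplaced set U, small U first (add the entries for U minus each lowest piece of U):
  |U|=1: {3}:1  {5}:1
  |U|=2: {3,5}:2  {4,5}:1
  |U|=3: {2,4,5}:1  {3,4,5}:3
  |U|=4: {1,2,4,5}:1  {2,3,4,5}:4
  start at 0(o): 5
  start at 3(u): 1
sum over floor = 6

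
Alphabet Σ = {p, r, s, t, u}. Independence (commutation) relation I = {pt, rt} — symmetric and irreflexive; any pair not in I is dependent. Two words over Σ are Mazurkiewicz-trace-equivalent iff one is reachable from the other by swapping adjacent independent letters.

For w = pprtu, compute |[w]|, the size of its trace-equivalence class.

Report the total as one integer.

4

drop 0:p onto floor
drop 1:p onto {0:p}
drop 2:r onto {1:p}
drop 3:t onto floor
drop 4:u onto {2:r, 3:t}
ground layer = {0:p, 3:t}
drop-orders for the pieces not yet dropped (sum over which currently-grounded one goes next):
  1 to go: {4} 1
  2 to go: {2,4} 1  {3,4} 1
  3 to go: {1,2,4} 1  {2,3,4} 2
  if 0:p drops first: 3 orders
  if 3:t drops first: 1 orders
heap linearizations: 4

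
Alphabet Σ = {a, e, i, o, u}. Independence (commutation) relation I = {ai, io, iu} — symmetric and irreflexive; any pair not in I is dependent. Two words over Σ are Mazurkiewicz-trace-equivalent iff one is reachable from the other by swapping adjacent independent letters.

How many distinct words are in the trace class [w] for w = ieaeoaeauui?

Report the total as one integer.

#0=i has no predecessor
#1=e depends on [0:i]
#2=a depends on [1:e]
#3=e depends on [2:a]
#4=o depends on [3:e]
#5=a depends on [4:o]
#6=e depends on [5:a]
#7=a depends on [6:e]
#8=u depends on [7:a]
#9=u depends on [8:u]
#10=i depends on [6:e]
sources: [0:i]
N(rest) = Σ N(rest − s) over sources s of rest; N(one piece) = 1:
  size 1 → [9]=1  [10]=1
  size 2 → [8,9]=1  [9,10]=2
  size 3 → [7,8,9]=1  [8,9,10]=3
  size 4 → [7,8,9,10]=4
  size 5 → [6,7,8,9,10]=4
  size 6 → [5,6,7,8,9,10]=4
  size 7 → [4,5,6,7,8,9,10]=4
  size 8 → [3,4,5,6,7,8,9,10]=4
  size 9 → [2,3,4,5,6,7,8,9,10]=4
  first=0(i) contributes 4

4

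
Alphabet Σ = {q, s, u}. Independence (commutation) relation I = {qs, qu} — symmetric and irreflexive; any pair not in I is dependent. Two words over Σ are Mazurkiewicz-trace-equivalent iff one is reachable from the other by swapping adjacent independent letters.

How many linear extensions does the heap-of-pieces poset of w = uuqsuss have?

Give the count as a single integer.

#0=u has no predecessor
#1=u depends on [0:u]
#2=q has no predecessor
#3=s depends on [1:u]
#4=u depends on [3:s]
#5=s depends on [4:u]
#6=s depends on [5:s]
sources: [0:u, 2:q]
N(rest) = Σ N(rest − s) over sources s of rest; N(one piece) = 1:
  size 1 → [2]=1  [6]=1
  size 2 → [2,6]=2  [5,6]=1
  size 3 → [2,5,6]=3  [4,5,6]=1
  size 4 → [2,4,5,6]=4  [3,4,5,6]=1
  size 5 → [1,3,4,5,6]=1  [2,3,4,5,6]=5
  first=0(u) contributes 6
  first=2(q) contributes 1
|[w]| = 7

7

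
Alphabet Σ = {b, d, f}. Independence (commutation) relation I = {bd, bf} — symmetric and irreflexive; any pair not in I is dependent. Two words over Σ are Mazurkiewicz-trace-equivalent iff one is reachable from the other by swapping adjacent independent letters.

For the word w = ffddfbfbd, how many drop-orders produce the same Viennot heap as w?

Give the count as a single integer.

36

0(f) covers ∅
1(f) covers 0:f
2(d) covers 1:f
3(d) covers 2:d
4(f) covers 3:d
5(b) covers ∅
6(f) covers 4:f
7(b) covers 5:b
8(d) covers 6:f
floor of heap: 0:f, 5:b
completions by unplaced set U, small U first (add the entries for U minus each lowest piece of U):
  |U|=1: {7}:1  {8}:1
  |U|=2: {5,7}:1  {6,8}:1  {7,8}:2
  |U|=3: {4,6,8}:1  {5,7,8}:3  {6,7,8}:3
  |U|=4: {3,4,6,8}:1  {4,6,7,8}:4  {5,6,7,8}:6
  |U|=5: {2,3,4,6,8}:1  {3,4,6,7,8}:5  {4,5,6,7,8}:10
  |U|=6: {1,2,3,4,6,8}:1  {2,3,4,6,7,8}:6  {3,4,5,6,7,8}:15
  |U|=7: {0,1,2,3,4,6,8}:1  {1,2,3,4,6,7,8}:7  {2,3,4,5,6,7,8}:21
  start at 0(f): 28
  start at 5(b): 8
sum over floor = 36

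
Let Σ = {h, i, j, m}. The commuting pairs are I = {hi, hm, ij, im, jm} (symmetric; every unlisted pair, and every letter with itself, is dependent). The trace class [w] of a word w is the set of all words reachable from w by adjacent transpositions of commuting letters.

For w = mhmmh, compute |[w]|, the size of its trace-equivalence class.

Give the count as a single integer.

0(m) covers ∅
1(h) covers ∅
2(m) covers 0:m
3(m) covers 2:m
4(h) covers 1:h
floor of heap: 0:m, 1:h
completions by unplaced set U, small U first (add the entries for U minus each lowest piece of U):
  |U|=1: {3}:1  {4}:1
  |U|=2: {1,4}:1  {2,3}:1  {3,4}:2
  |U|=3: {0,2,3}:1  {1,3,4}:3  {2,3,4}:3
  start at 0(m): 6
  start at 1(h): 4
sum over floor = 10

10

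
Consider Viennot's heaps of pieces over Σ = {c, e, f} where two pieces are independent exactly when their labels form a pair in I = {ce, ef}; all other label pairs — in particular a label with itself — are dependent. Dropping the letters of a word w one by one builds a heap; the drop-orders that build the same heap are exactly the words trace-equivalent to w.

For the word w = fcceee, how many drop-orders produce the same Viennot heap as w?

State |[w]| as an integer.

#0=f has no predecessor
#1=c depends on [0:f]
#2=c depends on [1:c]
#3=e has no predecessor
#4=e depends on [3:e]
#5=e depends on [4:e]
sources: [0:f, 3:e]
N(rest) = Σ N(rest − s) over sources s of rest; N(one piece) = 1:
  size 1 → [2]=1  [5]=1
  size 2 → [1,2]=1  [2,5]=2  [4,5]=1
  size 3 → [0,1,2]=1  [1,2,5]=3  [2,4,5]=3  [3,4,5]=1
  size 4 → [0,1,2,5]=4  [1,2,4,5]=6  [2,3,4,5]=4
  first=0(f) contributes 10
  first=3(e) contributes 10
|[w]| = 20

20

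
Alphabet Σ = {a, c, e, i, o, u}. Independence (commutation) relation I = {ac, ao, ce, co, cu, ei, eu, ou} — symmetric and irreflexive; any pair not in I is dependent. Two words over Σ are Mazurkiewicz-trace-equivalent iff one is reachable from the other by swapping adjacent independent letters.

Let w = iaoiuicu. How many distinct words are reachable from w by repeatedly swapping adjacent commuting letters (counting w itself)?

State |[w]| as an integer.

4

#0=i has no predecessor
#1=a depends on [0:i]
#2=o depends on [0:i]
#3=i depends on [1:a, 2:o]
#4=u depends on [3:i]
#5=i depends on [4:u]
#6=c depends on [5:i]
#7=u depends on [5:i]
sources: [0:i]
N(rest) = Σ N(rest − s) over sources s of rest; N(one piece) = 1:
  size 1 → [6]=1  [7]=1
  size 2 → [6,7]=2
  size 3 → [5,6,7]=2
  size 4 → [4,5,6,7]=2
  size 5 → [3,4,5,6,7]=2
  size 6 → [1,3,4,5,6,7]=2  [2,3,4,5,6,7]=2
  first=0(i) contributes 4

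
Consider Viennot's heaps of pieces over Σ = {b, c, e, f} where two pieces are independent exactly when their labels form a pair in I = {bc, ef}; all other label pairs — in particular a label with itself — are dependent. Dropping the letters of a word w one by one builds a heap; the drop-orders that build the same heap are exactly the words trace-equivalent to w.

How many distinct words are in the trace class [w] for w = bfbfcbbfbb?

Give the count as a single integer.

3

drop 0:b onto floor
drop 1:f onto {0:b}
drop 2:b onto {1:f}
drop 3:f onto {2:b}
drop 4:c onto {3:f}
drop 5:b onto {3:f}
drop 6:b onto {5:b}
drop 7:f onto {4:c, 6:b}
drop 8:b onto {7:f}
drop 9:b onto {8:b}
ground layer = {0:b}
drop-orders for the pieces not yet dropped (sum over which currently-grounded one goes next):
  1 to go: {9} 1
  2 to go: {8,9} 1
  3 to go: {7,8,9} 1
  4 to go: {4,7,8,9} 1  {6,7,8,9} 1
  5 to go: {4,6,7,8,9} 2  {5,6,7,8,9} 1
  6 to go: {4,5,6,7,8,9} 3
  7 to go: {3,4,5,6,7,8,9} 3
  8 to go: {2,3,4,5,6,7,8,9} 3
  if 0:b drops first: 3 orders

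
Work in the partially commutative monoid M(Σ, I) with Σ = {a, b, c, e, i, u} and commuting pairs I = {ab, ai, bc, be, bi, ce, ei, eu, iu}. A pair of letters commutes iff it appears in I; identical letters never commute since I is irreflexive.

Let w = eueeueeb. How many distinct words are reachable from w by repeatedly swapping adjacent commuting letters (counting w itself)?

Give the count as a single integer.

#0=e has no predecessor
#1=u has no predecessor
#2=e depends on [0:e]
#3=e depends on [2:e]
#4=u depends on [1:u]
#5=e depends on [3:e]
#6=e depends on [5:e]
#7=b depends on [4:u]
sources: [0:e, 1:u]
N(rest) = Σ N(rest − s) over sources s of rest; N(one piece) = 1:
  size 1 → [6]=1  [7]=1
  size 2 → [4,7]=1  [5,6]=1  [6,7]=2
  size 3 → [1,4,7]=1  [3,5,6]=1  [4,6,7]=3  [5,6,7]=3
  size 4 → [1,4,6,7]=4  [2,3,5,6]=1  [3,5,6,7]=4  [4,5,6,7]=6
  size 5 → [0,2,3,5,6]=1  [1,4,5,6,7]=10  [2,3,5,6,7]=5  [3,4,5,6,7]=10
  size 6 → [0,2,3,5,6,7]=6  [1,3,4,5,6,7]=20  [2,3,4,5,6,7]=15
  first=0(e) contributes 35
  first=1(u) contributes 21
|[w]| = 56

56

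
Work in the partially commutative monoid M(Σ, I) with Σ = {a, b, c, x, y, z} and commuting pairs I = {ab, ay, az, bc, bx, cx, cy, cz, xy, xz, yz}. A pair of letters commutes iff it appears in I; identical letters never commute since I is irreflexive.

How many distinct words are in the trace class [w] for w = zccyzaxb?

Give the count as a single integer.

210

0(z) covers ∅
1(c) covers ∅
2(c) covers 1:c
3(y) covers ∅
4(z) covers 0:z
5(a) covers 2:c
6(x) covers 5:a
7(b) covers 3:y, 4:z
floor of heap: 0:z, 1:c, 3:y
completions by unplaced set U, small U first (add the entries for U minus each lowest piece of U):
  |U|=1: {6}:1  {7}:1
  |U|=2: {3,7}:1  {4,7}:1  {5,6}:1  {6,7}:2
  |U|=3: {0,4,7}:1  {2,5,6}:1  {3,4,7}:2  {3,6,7}:3  {4,6,7}:3  {5,6,7}:3
  |U|=4: {0,3,4,7}:3  {0,4,6,7}:4  {1,2,5,6}:1  {2,5,6,7}:4  {3,4,6,7}:8  {3,5,6,7}:6  {4,5,6,7}:6
  |U|=5: {0,3,4,6,7}:15  {0,4,5,6,7}:10  {1,2,5,6,7}:5  {2,3,5,6,7}:10  {2,4,5,6,7}:10  {3,4,5,6,7}:20
  |U|=6: {0,2,4,5,6,7}:20  {0,3,4,5,6,7}:45  {1,2,3,5,6,7}:15  {1,2,4,5,6,7}:15  {2,3,4,5,6,7}:40
  start at 0(z): 70
  start at 1(c): 105
  start at 3(y): 35
sum over floor = 210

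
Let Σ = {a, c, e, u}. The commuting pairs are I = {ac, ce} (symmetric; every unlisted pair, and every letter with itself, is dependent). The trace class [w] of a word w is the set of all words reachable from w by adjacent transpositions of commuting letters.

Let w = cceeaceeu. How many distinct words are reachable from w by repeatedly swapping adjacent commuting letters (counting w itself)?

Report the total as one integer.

piece 0:c — minimal
piece 1:c rests on {0:c}
piece 2:e — minimal
piece 3:e rests on {2:e}
piece 4:a rests on {3:e}
piece 5:c rests on {1:c}
piece 6:e rests on {4:a}
piece 7:e rests on {6:e}
piece 8:u rests on {5:c, 7:e}
minimal pieces: {0:c, 2:e}
ways to finish when only these pieces remain (= sum over removing one remaining piece with nothing left below it):
  1 left: {8}→1
  2 left: {5,8}→1  {7,8}→1
  3 left: {1,5,8}→1  {5,7,8}→2  {6,7,8}→1
  4 left: {0,1,5,8}→1  {1,5,7,8}→3  {4,6,7,8}→1  {5,6,7,8}→3
  5 left: {0,1,5,7,8}→4  {1,5,6,7,8}→6  {3,4,6,7,8}→1  {4,5,6,7,8}→4
  6 left: {0,1,5,6,7,8}→10  {1,4,5,6,7,8}→10  {2,3,4,6,7,8}→1  {3,4,5,6,7,8}→5
  7 left: {0,1,4,5,6,7,8}→20  {1,3,4,5,6,7,8}→15  {2,3,4,5,6,7,8}→6
  placing 0:c first → 21 extensions
  placing 2:e first → 35 extensions
total linear extensions = 56

56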